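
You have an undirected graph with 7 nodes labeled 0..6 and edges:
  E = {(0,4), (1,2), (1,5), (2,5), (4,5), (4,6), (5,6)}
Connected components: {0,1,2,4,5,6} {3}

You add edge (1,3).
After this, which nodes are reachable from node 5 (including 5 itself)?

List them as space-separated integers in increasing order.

Before: nodes reachable from 5: {0,1,2,4,5,6}
Adding (1,3): merges 5's component with another. Reachability grows.
After: nodes reachable from 5: {0,1,2,3,4,5,6}

Answer: 0 1 2 3 4 5 6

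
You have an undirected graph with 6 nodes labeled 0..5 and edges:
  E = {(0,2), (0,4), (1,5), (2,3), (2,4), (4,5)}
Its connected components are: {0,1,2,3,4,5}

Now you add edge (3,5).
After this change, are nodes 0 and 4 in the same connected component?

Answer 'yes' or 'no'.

Initial components: {0,1,2,3,4,5}
Adding edge (3,5): both already in same component {0,1,2,3,4,5}. No change.
New components: {0,1,2,3,4,5}
Are 0 and 4 in the same component? yes

Answer: yes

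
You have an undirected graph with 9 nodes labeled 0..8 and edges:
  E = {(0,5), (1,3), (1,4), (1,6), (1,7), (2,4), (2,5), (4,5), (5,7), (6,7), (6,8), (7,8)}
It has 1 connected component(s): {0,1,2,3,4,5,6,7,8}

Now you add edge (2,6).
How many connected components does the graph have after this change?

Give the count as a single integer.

Answer: 1

Derivation:
Initial component count: 1
Add (2,6): endpoints already in same component. Count unchanged: 1.
New component count: 1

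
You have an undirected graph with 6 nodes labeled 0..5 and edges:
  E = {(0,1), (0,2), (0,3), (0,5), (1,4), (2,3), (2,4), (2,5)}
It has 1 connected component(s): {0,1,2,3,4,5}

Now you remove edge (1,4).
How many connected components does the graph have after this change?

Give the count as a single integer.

Initial component count: 1
Remove (1,4): not a bridge. Count unchanged: 1.
  After removal, components: {0,1,2,3,4,5}
New component count: 1

Answer: 1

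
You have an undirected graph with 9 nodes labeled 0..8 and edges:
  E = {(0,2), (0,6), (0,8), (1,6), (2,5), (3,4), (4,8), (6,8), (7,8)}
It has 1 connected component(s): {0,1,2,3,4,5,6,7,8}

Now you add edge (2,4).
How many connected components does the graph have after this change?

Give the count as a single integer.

Answer: 1

Derivation:
Initial component count: 1
Add (2,4): endpoints already in same component. Count unchanged: 1.
New component count: 1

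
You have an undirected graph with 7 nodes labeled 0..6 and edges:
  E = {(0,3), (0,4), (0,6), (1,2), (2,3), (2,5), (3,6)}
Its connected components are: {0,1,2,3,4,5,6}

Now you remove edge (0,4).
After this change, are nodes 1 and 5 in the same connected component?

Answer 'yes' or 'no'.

Answer: yes

Derivation:
Initial components: {0,1,2,3,4,5,6}
Removing edge (0,4): it was a bridge — component count 1 -> 2.
New components: {0,1,2,3,5,6} {4}
Are 1 and 5 in the same component? yes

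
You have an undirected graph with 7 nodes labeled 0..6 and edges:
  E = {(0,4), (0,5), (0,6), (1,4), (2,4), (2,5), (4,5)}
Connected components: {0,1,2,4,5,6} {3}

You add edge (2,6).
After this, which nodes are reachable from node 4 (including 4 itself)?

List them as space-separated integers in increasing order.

Before: nodes reachable from 4: {0,1,2,4,5,6}
Adding (2,6): both endpoints already in same component. Reachability from 4 unchanged.
After: nodes reachable from 4: {0,1,2,4,5,6}

Answer: 0 1 2 4 5 6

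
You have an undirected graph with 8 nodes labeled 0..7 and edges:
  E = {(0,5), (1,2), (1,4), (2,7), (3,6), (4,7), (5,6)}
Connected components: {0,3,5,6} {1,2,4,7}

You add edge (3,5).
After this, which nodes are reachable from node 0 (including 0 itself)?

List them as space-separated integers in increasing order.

Answer: 0 3 5 6

Derivation:
Before: nodes reachable from 0: {0,3,5,6}
Adding (3,5): both endpoints already in same component. Reachability from 0 unchanged.
After: nodes reachable from 0: {0,3,5,6}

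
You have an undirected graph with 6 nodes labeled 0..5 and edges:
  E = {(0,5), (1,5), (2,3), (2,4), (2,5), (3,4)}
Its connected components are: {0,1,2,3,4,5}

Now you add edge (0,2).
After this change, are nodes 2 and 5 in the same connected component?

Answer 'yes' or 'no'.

Answer: yes

Derivation:
Initial components: {0,1,2,3,4,5}
Adding edge (0,2): both already in same component {0,1,2,3,4,5}. No change.
New components: {0,1,2,3,4,5}
Are 2 and 5 in the same component? yes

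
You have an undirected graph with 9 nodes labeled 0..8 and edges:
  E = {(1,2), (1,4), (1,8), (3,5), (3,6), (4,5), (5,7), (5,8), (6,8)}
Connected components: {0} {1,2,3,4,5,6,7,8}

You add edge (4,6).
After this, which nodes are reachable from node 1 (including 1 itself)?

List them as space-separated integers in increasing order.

Answer: 1 2 3 4 5 6 7 8

Derivation:
Before: nodes reachable from 1: {1,2,3,4,5,6,7,8}
Adding (4,6): both endpoints already in same component. Reachability from 1 unchanged.
After: nodes reachable from 1: {1,2,3,4,5,6,7,8}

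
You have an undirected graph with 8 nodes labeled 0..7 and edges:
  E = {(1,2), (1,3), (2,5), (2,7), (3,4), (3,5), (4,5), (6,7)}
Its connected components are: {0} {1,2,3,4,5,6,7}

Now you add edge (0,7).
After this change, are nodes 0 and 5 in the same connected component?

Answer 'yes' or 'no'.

Answer: yes

Derivation:
Initial components: {0} {1,2,3,4,5,6,7}
Adding edge (0,7): merges {0} and {1,2,3,4,5,6,7}.
New components: {0,1,2,3,4,5,6,7}
Are 0 and 5 in the same component? yes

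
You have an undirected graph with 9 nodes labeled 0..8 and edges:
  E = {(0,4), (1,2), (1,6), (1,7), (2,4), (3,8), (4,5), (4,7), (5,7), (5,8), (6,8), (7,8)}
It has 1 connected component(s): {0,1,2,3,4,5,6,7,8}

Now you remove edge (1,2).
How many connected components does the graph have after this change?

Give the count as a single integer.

Initial component count: 1
Remove (1,2): not a bridge. Count unchanged: 1.
  After removal, components: {0,1,2,3,4,5,6,7,8}
New component count: 1

Answer: 1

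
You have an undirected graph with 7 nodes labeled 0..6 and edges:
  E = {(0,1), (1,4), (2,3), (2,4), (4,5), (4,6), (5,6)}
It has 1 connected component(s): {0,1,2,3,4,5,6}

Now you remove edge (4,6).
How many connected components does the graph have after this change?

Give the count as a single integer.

Answer: 1

Derivation:
Initial component count: 1
Remove (4,6): not a bridge. Count unchanged: 1.
  After removal, components: {0,1,2,3,4,5,6}
New component count: 1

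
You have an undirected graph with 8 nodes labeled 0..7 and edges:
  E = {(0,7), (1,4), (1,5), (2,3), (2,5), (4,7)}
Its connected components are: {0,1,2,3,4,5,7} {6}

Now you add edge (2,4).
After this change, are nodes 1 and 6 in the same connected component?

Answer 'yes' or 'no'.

Initial components: {0,1,2,3,4,5,7} {6}
Adding edge (2,4): both already in same component {0,1,2,3,4,5,7}. No change.
New components: {0,1,2,3,4,5,7} {6}
Are 1 and 6 in the same component? no

Answer: no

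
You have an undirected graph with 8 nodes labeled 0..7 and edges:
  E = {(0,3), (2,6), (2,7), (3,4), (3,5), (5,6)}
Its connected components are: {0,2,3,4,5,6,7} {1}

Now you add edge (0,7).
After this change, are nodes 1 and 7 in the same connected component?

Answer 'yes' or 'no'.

Initial components: {0,2,3,4,5,6,7} {1}
Adding edge (0,7): both already in same component {0,2,3,4,5,6,7}. No change.
New components: {0,2,3,4,5,6,7} {1}
Are 1 and 7 in the same component? no

Answer: no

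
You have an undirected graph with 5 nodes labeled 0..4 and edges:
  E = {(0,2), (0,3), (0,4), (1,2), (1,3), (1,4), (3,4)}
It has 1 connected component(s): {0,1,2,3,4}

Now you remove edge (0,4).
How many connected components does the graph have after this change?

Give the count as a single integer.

Answer: 1

Derivation:
Initial component count: 1
Remove (0,4): not a bridge. Count unchanged: 1.
  After removal, components: {0,1,2,3,4}
New component count: 1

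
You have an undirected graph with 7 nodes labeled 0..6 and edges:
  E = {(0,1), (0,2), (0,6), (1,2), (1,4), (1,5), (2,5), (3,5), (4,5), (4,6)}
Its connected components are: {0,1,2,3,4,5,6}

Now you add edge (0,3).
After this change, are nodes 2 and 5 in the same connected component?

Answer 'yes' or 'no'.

Answer: yes

Derivation:
Initial components: {0,1,2,3,4,5,6}
Adding edge (0,3): both already in same component {0,1,2,3,4,5,6}. No change.
New components: {0,1,2,3,4,5,6}
Are 2 and 5 in the same component? yes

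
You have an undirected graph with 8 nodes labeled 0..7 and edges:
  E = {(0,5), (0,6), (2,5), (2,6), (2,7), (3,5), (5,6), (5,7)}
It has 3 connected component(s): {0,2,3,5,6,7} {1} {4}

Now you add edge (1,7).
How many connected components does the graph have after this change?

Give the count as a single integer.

Answer: 2

Derivation:
Initial component count: 3
Add (1,7): merges two components. Count decreases: 3 -> 2.
New component count: 2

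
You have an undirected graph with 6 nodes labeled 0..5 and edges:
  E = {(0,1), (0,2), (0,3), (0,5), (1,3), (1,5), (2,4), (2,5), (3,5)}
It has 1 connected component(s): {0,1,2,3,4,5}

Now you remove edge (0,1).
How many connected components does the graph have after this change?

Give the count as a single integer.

Answer: 1

Derivation:
Initial component count: 1
Remove (0,1): not a bridge. Count unchanged: 1.
  After removal, components: {0,1,2,3,4,5}
New component count: 1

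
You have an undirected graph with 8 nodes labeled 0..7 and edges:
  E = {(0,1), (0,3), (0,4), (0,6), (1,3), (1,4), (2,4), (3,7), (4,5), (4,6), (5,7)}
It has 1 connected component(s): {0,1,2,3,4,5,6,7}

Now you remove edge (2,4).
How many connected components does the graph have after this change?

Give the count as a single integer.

Answer: 2

Derivation:
Initial component count: 1
Remove (2,4): it was a bridge. Count increases: 1 -> 2.
  After removal, components: {0,1,3,4,5,6,7} {2}
New component count: 2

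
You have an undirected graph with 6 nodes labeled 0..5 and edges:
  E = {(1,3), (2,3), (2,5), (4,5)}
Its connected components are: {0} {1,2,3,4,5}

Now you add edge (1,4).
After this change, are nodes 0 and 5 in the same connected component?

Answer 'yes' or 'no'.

Answer: no

Derivation:
Initial components: {0} {1,2,3,4,5}
Adding edge (1,4): both already in same component {1,2,3,4,5}. No change.
New components: {0} {1,2,3,4,5}
Are 0 and 5 in the same component? no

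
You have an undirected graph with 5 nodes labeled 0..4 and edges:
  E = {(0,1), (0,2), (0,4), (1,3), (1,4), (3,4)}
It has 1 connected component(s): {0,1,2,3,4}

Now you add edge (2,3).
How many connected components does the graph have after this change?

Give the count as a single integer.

Answer: 1

Derivation:
Initial component count: 1
Add (2,3): endpoints already in same component. Count unchanged: 1.
New component count: 1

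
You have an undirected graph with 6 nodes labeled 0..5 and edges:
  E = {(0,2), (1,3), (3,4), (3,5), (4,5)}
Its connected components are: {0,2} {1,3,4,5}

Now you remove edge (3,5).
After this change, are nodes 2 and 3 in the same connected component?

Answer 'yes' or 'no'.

Answer: no

Derivation:
Initial components: {0,2} {1,3,4,5}
Removing edge (3,5): not a bridge — component count unchanged at 2.
New components: {0,2} {1,3,4,5}
Are 2 and 3 in the same component? no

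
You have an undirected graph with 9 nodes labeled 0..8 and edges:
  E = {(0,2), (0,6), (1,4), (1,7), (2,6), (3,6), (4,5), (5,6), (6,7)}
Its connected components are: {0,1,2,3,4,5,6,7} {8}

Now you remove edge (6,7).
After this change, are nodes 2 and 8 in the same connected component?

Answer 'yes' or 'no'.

Initial components: {0,1,2,3,4,5,6,7} {8}
Removing edge (6,7): not a bridge — component count unchanged at 2.
New components: {0,1,2,3,4,5,6,7} {8}
Are 2 and 8 in the same component? no

Answer: no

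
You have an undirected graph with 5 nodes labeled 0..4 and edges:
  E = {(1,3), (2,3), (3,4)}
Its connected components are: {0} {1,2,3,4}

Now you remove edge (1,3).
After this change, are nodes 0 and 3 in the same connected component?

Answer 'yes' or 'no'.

Initial components: {0} {1,2,3,4}
Removing edge (1,3): it was a bridge — component count 2 -> 3.
New components: {0} {1} {2,3,4}
Are 0 and 3 in the same component? no

Answer: no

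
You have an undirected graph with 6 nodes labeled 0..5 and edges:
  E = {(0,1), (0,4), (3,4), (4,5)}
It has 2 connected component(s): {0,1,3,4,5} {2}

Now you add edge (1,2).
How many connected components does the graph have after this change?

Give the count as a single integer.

Answer: 1

Derivation:
Initial component count: 2
Add (1,2): merges two components. Count decreases: 2 -> 1.
New component count: 1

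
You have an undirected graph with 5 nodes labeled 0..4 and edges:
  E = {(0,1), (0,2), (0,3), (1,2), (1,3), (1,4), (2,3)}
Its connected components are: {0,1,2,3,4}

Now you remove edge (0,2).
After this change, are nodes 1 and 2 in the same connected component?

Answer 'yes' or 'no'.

Initial components: {0,1,2,3,4}
Removing edge (0,2): not a bridge — component count unchanged at 1.
New components: {0,1,2,3,4}
Are 1 and 2 in the same component? yes

Answer: yes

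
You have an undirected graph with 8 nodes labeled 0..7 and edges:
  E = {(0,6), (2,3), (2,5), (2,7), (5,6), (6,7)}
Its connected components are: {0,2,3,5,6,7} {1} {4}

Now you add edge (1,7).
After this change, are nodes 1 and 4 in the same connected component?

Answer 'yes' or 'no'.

Initial components: {0,2,3,5,6,7} {1} {4}
Adding edge (1,7): merges {1} and {0,2,3,5,6,7}.
New components: {0,1,2,3,5,6,7} {4}
Are 1 and 4 in the same component? no

Answer: no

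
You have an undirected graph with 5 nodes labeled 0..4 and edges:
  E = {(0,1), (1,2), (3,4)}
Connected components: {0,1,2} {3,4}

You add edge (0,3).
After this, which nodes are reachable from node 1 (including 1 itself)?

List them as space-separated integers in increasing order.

Answer: 0 1 2 3 4

Derivation:
Before: nodes reachable from 1: {0,1,2}
Adding (0,3): merges 1's component with another. Reachability grows.
After: nodes reachable from 1: {0,1,2,3,4}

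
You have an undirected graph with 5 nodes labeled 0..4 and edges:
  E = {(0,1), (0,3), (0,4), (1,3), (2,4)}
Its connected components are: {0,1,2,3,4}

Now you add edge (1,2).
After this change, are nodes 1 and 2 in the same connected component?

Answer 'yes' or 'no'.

Answer: yes

Derivation:
Initial components: {0,1,2,3,4}
Adding edge (1,2): both already in same component {0,1,2,3,4}. No change.
New components: {0,1,2,3,4}
Are 1 and 2 in the same component? yes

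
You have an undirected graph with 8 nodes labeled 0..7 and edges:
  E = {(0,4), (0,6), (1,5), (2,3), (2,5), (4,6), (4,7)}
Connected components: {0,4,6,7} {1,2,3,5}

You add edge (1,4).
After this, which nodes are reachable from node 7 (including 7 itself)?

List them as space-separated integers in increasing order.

Answer: 0 1 2 3 4 5 6 7

Derivation:
Before: nodes reachable from 7: {0,4,6,7}
Adding (1,4): merges 7's component with another. Reachability grows.
After: nodes reachable from 7: {0,1,2,3,4,5,6,7}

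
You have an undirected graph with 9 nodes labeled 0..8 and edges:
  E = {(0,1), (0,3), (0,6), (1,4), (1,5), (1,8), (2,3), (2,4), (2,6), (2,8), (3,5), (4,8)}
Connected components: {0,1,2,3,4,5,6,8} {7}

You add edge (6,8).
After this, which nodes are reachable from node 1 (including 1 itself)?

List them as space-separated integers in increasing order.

Before: nodes reachable from 1: {0,1,2,3,4,5,6,8}
Adding (6,8): both endpoints already in same component. Reachability from 1 unchanged.
After: nodes reachable from 1: {0,1,2,3,4,5,6,8}

Answer: 0 1 2 3 4 5 6 8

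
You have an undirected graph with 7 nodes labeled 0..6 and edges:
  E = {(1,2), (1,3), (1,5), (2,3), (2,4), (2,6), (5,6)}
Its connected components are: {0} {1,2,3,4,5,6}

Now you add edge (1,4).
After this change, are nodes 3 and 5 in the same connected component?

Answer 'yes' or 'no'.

Initial components: {0} {1,2,3,4,5,6}
Adding edge (1,4): both already in same component {1,2,3,4,5,6}. No change.
New components: {0} {1,2,3,4,5,6}
Are 3 and 5 in the same component? yes

Answer: yes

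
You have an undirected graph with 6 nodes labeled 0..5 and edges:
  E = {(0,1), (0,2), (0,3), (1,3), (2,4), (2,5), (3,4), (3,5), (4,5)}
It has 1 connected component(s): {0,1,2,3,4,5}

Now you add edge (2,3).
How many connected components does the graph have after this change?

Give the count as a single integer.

Initial component count: 1
Add (2,3): endpoints already in same component. Count unchanged: 1.
New component count: 1

Answer: 1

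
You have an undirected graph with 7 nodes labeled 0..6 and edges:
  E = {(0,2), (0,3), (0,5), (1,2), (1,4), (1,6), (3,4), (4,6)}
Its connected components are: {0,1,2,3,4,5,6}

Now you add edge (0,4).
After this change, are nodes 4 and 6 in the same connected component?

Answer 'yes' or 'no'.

Initial components: {0,1,2,3,4,5,6}
Adding edge (0,4): both already in same component {0,1,2,3,4,5,6}. No change.
New components: {0,1,2,3,4,5,6}
Are 4 and 6 in the same component? yes

Answer: yes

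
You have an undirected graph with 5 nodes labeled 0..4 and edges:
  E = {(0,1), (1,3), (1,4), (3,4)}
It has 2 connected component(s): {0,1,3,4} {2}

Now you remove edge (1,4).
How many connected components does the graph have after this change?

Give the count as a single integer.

Answer: 2

Derivation:
Initial component count: 2
Remove (1,4): not a bridge. Count unchanged: 2.
  After removal, components: {0,1,3,4} {2}
New component count: 2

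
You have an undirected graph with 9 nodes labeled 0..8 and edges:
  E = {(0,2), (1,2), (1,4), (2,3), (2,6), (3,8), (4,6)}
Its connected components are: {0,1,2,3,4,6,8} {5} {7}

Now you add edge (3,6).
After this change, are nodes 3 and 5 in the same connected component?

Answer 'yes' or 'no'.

Initial components: {0,1,2,3,4,6,8} {5} {7}
Adding edge (3,6): both already in same component {0,1,2,3,4,6,8}. No change.
New components: {0,1,2,3,4,6,8} {5} {7}
Are 3 and 5 in the same component? no

Answer: no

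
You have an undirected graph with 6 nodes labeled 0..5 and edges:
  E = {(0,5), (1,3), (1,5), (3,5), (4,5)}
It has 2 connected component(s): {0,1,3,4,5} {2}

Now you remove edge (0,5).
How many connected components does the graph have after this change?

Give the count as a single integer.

Answer: 3

Derivation:
Initial component count: 2
Remove (0,5): it was a bridge. Count increases: 2 -> 3.
  After removal, components: {0} {1,3,4,5} {2}
New component count: 3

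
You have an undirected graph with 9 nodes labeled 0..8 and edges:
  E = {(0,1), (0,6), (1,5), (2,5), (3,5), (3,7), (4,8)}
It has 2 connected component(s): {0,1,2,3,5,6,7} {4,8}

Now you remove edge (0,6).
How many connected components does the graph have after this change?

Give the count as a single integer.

Answer: 3

Derivation:
Initial component count: 2
Remove (0,6): it was a bridge. Count increases: 2 -> 3.
  After removal, components: {0,1,2,3,5,7} {4,8} {6}
New component count: 3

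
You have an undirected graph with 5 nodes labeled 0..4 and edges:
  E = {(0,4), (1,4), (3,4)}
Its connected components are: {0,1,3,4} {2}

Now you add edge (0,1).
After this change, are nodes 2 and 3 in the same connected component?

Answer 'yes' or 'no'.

Answer: no

Derivation:
Initial components: {0,1,3,4} {2}
Adding edge (0,1): both already in same component {0,1,3,4}. No change.
New components: {0,1,3,4} {2}
Are 2 and 3 in the same component? no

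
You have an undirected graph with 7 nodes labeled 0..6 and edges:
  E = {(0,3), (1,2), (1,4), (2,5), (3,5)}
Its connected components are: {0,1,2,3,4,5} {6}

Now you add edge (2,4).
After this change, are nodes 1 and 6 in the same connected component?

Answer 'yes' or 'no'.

Initial components: {0,1,2,3,4,5} {6}
Adding edge (2,4): both already in same component {0,1,2,3,4,5}. No change.
New components: {0,1,2,3,4,5} {6}
Are 1 and 6 in the same component? no

Answer: no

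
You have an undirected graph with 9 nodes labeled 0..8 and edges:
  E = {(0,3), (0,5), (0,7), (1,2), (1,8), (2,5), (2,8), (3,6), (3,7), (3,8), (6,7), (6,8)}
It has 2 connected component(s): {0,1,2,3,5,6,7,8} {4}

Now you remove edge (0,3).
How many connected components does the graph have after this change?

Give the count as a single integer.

Answer: 2

Derivation:
Initial component count: 2
Remove (0,3): not a bridge. Count unchanged: 2.
  After removal, components: {0,1,2,3,5,6,7,8} {4}
New component count: 2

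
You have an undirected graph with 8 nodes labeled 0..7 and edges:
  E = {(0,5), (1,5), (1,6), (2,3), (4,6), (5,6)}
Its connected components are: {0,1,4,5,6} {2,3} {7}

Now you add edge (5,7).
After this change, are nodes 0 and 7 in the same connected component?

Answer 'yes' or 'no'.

Answer: yes

Derivation:
Initial components: {0,1,4,5,6} {2,3} {7}
Adding edge (5,7): merges {0,1,4,5,6} and {7}.
New components: {0,1,4,5,6,7} {2,3}
Are 0 and 7 in the same component? yes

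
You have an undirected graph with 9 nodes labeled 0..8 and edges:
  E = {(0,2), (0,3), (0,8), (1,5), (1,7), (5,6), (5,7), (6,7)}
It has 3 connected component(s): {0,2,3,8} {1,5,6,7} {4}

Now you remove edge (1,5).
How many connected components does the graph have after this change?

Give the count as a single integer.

Answer: 3

Derivation:
Initial component count: 3
Remove (1,5): not a bridge. Count unchanged: 3.
  After removal, components: {0,2,3,8} {1,5,6,7} {4}
New component count: 3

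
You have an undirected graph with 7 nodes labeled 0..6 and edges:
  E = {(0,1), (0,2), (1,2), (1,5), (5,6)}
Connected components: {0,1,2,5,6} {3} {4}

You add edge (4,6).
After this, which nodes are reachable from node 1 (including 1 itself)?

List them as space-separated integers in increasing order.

Answer: 0 1 2 4 5 6

Derivation:
Before: nodes reachable from 1: {0,1,2,5,6}
Adding (4,6): merges 1's component with another. Reachability grows.
After: nodes reachable from 1: {0,1,2,4,5,6}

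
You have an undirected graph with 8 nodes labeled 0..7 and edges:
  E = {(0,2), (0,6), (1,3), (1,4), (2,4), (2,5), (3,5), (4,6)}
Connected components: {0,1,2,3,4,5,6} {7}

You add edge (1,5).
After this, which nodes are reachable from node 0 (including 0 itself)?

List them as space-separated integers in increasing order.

Before: nodes reachable from 0: {0,1,2,3,4,5,6}
Adding (1,5): both endpoints already in same component. Reachability from 0 unchanged.
After: nodes reachable from 0: {0,1,2,3,4,5,6}

Answer: 0 1 2 3 4 5 6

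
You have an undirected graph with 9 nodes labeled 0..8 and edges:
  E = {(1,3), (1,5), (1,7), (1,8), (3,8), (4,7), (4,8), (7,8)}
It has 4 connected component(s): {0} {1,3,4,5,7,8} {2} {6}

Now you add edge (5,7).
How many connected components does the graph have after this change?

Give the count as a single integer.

Answer: 4

Derivation:
Initial component count: 4
Add (5,7): endpoints already in same component. Count unchanged: 4.
New component count: 4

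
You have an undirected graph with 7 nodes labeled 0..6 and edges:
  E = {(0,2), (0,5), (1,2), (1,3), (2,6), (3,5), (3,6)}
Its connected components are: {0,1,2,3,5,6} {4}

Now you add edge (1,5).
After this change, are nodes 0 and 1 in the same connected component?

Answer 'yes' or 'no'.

Initial components: {0,1,2,3,5,6} {4}
Adding edge (1,5): both already in same component {0,1,2,3,5,6}. No change.
New components: {0,1,2,3,5,6} {4}
Are 0 and 1 in the same component? yes

Answer: yes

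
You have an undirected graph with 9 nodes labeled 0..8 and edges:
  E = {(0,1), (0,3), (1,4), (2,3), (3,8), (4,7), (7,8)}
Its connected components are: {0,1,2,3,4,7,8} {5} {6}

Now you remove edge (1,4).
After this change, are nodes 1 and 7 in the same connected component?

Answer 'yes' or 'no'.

Answer: yes

Derivation:
Initial components: {0,1,2,3,4,7,8} {5} {6}
Removing edge (1,4): not a bridge — component count unchanged at 3.
New components: {0,1,2,3,4,7,8} {5} {6}
Are 1 and 7 in the same component? yes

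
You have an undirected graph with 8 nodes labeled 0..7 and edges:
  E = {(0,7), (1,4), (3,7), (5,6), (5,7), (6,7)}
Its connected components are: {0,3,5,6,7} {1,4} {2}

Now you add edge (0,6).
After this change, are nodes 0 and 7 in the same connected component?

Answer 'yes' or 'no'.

Answer: yes

Derivation:
Initial components: {0,3,5,6,7} {1,4} {2}
Adding edge (0,6): both already in same component {0,3,5,6,7}. No change.
New components: {0,3,5,6,7} {1,4} {2}
Are 0 and 7 in the same component? yes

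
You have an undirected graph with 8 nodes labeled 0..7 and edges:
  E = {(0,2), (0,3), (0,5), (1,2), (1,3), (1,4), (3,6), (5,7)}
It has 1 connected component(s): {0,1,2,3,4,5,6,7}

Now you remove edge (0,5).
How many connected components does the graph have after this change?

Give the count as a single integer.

Initial component count: 1
Remove (0,5): it was a bridge. Count increases: 1 -> 2.
  After removal, components: {0,1,2,3,4,6} {5,7}
New component count: 2

Answer: 2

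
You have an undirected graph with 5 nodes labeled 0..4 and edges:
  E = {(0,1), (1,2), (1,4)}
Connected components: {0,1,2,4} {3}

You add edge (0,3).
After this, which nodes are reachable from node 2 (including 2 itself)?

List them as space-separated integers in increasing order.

Before: nodes reachable from 2: {0,1,2,4}
Adding (0,3): merges 2's component with another. Reachability grows.
After: nodes reachable from 2: {0,1,2,3,4}

Answer: 0 1 2 3 4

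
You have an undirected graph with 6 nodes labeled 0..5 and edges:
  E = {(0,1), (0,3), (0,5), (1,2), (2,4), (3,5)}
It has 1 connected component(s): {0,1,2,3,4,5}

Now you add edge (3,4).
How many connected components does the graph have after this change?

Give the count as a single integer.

Initial component count: 1
Add (3,4): endpoints already in same component. Count unchanged: 1.
New component count: 1

Answer: 1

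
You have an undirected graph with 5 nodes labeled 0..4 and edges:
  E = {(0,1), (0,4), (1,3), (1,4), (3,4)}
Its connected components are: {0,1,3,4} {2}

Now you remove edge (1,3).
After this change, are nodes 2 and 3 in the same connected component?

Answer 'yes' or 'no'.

Answer: no

Derivation:
Initial components: {0,1,3,4} {2}
Removing edge (1,3): not a bridge — component count unchanged at 2.
New components: {0,1,3,4} {2}
Are 2 and 3 in the same component? no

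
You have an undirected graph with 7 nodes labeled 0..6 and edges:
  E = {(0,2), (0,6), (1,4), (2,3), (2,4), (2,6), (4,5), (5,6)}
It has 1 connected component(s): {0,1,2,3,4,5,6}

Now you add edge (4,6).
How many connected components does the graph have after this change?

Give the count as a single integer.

Initial component count: 1
Add (4,6): endpoints already in same component. Count unchanged: 1.
New component count: 1

Answer: 1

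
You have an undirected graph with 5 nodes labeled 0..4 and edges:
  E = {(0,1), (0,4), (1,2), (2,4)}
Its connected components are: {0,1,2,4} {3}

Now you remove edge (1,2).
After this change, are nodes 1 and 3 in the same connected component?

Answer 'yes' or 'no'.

Initial components: {0,1,2,4} {3}
Removing edge (1,2): not a bridge — component count unchanged at 2.
New components: {0,1,2,4} {3}
Are 1 and 3 in the same component? no

Answer: no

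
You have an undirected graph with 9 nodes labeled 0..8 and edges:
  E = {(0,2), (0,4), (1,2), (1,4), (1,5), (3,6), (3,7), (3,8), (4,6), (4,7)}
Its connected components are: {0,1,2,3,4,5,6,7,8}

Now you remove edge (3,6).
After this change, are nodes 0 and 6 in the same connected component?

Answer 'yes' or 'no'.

Answer: yes

Derivation:
Initial components: {0,1,2,3,4,5,6,7,8}
Removing edge (3,6): not a bridge — component count unchanged at 1.
New components: {0,1,2,3,4,5,6,7,8}
Are 0 and 6 in the same component? yes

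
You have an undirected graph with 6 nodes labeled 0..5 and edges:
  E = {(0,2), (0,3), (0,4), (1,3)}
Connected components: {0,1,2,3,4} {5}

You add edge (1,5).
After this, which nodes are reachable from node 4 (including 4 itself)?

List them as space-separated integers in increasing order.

Answer: 0 1 2 3 4 5

Derivation:
Before: nodes reachable from 4: {0,1,2,3,4}
Adding (1,5): merges 4's component with another. Reachability grows.
After: nodes reachable from 4: {0,1,2,3,4,5}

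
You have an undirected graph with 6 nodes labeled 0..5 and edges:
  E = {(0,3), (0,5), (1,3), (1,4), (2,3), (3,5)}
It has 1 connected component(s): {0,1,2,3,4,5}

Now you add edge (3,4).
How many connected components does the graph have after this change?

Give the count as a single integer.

Answer: 1

Derivation:
Initial component count: 1
Add (3,4): endpoints already in same component. Count unchanged: 1.
New component count: 1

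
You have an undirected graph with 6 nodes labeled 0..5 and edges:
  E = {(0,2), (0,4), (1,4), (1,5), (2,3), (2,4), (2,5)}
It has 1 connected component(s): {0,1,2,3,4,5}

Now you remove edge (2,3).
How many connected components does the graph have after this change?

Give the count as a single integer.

Initial component count: 1
Remove (2,3): it was a bridge. Count increases: 1 -> 2.
  After removal, components: {0,1,2,4,5} {3}
New component count: 2

Answer: 2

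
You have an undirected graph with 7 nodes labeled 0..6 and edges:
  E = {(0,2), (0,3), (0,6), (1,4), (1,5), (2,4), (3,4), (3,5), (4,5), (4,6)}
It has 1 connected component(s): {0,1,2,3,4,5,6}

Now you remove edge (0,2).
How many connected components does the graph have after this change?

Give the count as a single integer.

Answer: 1

Derivation:
Initial component count: 1
Remove (0,2): not a bridge. Count unchanged: 1.
  After removal, components: {0,1,2,3,4,5,6}
New component count: 1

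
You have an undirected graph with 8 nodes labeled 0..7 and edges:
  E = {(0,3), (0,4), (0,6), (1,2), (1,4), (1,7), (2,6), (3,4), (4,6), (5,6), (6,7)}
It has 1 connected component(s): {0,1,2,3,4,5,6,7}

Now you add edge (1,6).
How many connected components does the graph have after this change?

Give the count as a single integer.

Initial component count: 1
Add (1,6): endpoints already in same component. Count unchanged: 1.
New component count: 1

Answer: 1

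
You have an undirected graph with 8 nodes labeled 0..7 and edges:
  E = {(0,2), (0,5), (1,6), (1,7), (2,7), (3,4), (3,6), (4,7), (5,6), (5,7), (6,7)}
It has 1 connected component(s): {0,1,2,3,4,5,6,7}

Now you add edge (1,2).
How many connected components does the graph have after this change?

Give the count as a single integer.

Answer: 1

Derivation:
Initial component count: 1
Add (1,2): endpoints already in same component. Count unchanged: 1.
New component count: 1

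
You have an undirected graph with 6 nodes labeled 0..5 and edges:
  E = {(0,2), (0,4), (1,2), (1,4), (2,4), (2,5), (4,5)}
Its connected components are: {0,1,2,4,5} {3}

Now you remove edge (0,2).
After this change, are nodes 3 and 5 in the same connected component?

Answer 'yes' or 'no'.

Answer: no

Derivation:
Initial components: {0,1,2,4,5} {3}
Removing edge (0,2): not a bridge — component count unchanged at 2.
New components: {0,1,2,4,5} {3}
Are 3 and 5 in the same component? no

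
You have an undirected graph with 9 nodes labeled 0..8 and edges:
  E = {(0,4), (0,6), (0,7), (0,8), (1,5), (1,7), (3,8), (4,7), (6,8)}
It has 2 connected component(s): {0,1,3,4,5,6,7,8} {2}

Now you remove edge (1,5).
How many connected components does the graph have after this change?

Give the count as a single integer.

Answer: 3

Derivation:
Initial component count: 2
Remove (1,5): it was a bridge. Count increases: 2 -> 3.
  After removal, components: {0,1,3,4,6,7,8} {2} {5}
New component count: 3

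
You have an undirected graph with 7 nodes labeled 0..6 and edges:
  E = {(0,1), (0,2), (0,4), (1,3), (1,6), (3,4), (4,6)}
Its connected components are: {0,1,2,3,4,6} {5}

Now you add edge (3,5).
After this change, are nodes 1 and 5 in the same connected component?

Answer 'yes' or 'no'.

Answer: yes

Derivation:
Initial components: {0,1,2,3,4,6} {5}
Adding edge (3,5): merges {0,1,2,3,4,6} and {5}.
New components: {0,1,2,3,4,5,6}
Are 1 and 5 in the same component? yes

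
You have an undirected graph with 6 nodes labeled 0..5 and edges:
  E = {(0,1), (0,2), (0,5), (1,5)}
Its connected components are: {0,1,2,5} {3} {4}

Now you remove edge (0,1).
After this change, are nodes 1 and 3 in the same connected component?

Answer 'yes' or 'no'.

Answer: no

Derivation:
Initial components: {0,1,2,5} {3} {4}
Removing edge (0,1): not a bridge — component count unchanged at 3.
New components: {0,1,2,5} {3} {4}
Are 1 and 3 in the same component? no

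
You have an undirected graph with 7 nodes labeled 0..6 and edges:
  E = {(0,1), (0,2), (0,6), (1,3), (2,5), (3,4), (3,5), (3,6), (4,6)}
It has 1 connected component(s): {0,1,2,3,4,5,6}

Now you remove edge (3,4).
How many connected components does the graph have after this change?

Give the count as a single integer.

Answer: 1

Derivation:
Initial component count: 1
Remove (3,4): not a bridge. Count unchanged: 1.
  After removal, components: {0,1,2,3,4,5,6}
New component count: 1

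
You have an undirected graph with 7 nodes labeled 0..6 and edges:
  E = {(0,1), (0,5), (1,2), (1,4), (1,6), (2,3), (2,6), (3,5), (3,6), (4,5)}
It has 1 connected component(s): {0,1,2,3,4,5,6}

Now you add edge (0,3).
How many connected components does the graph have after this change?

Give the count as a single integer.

Initial component count: 1
Add (0,3): endpoints already in same component. Count unchanged: 1.
New component count: 1

Answer: 1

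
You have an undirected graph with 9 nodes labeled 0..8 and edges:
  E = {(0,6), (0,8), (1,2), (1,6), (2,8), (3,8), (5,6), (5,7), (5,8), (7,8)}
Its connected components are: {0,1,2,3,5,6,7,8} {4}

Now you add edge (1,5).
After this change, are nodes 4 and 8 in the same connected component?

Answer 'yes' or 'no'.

Initial components: {0,1,2,3,5,6,7,8} {4}
Adding edge (1,5): both already in same component {0,1,2,3,5,6,7,8}. No change.
New components: {0,1,2,3,5,6,7,8} {4}
Are 4 and 8 in the same component? no

Answer: no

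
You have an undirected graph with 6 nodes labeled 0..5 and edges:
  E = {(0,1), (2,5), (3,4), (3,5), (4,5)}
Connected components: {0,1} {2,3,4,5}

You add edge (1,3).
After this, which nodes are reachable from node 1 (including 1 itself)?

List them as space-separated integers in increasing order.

Answer: 0 1 2 3 4 5

Derivation:
Before: nodes reachable from 1: {0,1}
Adding (1,3): merges 1's component with another. Reachability grows.
After: nodes reachable from 1: {0,1,2,3,4,5}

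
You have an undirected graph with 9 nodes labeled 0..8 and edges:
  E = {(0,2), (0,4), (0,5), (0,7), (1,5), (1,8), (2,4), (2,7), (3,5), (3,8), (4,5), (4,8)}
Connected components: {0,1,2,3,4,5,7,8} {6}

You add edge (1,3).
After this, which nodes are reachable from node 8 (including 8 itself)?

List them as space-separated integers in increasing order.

Before: nodes reachable from 8: {0,1,2,3,4,5,7,8}
Adding (1,3): both endpoints already in same component. Reachability from 8 unchanged.
After: nodes reachable from 8: {0,1,2,3,4,5,7,8}

Answer: 0 1 2 3 4 5 7 8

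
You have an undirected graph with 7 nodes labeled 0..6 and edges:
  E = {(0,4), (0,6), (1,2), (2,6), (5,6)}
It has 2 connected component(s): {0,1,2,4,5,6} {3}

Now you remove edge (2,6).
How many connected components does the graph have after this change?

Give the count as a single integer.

Answer: 3

Derivation:
Initial component count: 2
Remove (2,6): it was a bridge. Count increases: 2 -> 3.
  After removal, components: {0,4,5,6} {1,2} {3}
New component count: 3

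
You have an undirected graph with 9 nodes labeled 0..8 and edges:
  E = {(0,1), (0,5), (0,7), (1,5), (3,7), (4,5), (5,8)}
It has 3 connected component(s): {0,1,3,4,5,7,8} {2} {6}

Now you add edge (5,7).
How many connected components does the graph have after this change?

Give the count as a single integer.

Answer: 3

Derivation:
Initial component count: 3
Add (5,7): endpoints already in same component. Count unchanged: 3.
New component count: 3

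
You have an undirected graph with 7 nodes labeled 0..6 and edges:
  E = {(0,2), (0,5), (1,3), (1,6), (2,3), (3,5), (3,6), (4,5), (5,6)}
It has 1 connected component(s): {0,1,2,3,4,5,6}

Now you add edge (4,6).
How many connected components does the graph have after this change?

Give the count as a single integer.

Answer: 1

Derivation:
Initial component count: 1
Add (4,6): endpoints already in same component. Count unchanged: 1.
New component count: 1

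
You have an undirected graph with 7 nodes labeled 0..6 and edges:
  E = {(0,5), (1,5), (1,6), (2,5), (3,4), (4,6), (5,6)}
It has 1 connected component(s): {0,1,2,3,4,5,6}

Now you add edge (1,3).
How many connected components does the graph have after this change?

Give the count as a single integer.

Initial component count: 1
Add (1,3): endpoints already in same component. Count unchanged: 1.
New component count: 1

Answer: 1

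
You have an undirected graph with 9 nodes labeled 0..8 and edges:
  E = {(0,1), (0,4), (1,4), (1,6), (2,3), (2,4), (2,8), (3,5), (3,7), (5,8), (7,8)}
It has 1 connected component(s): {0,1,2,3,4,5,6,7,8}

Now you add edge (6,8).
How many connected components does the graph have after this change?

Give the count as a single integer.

Initial component count: 1
Add (6,8): endpoints already in same component. Count unchanged: 1.
New component count: 1

Answer: 1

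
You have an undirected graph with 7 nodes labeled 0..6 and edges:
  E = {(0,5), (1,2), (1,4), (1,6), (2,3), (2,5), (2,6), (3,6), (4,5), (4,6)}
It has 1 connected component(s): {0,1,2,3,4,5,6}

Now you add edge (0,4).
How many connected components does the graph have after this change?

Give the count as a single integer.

Answer: 1

Derivation:
Initial component count: 1
Add (0,4): endpoints already in same component. Count unchanged: 1.
New component count: 1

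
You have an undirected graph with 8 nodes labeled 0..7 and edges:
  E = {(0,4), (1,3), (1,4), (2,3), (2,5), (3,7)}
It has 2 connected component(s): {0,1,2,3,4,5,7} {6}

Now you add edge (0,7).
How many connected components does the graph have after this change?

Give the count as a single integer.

Initial component count: 2
Add (0,7): endpoints already in same component. Count unchanged: 2.
New component count: 2

Answer: 2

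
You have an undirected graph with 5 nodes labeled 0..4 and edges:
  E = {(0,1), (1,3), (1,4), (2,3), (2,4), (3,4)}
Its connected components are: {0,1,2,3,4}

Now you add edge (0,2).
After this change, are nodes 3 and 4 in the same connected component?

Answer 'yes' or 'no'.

Answer: yes

Derivation:
Initial components: {0,1,2,3,4}
Adding edge (0,2): both already in same component {0,1,2,3,4}. No change.
New components: {0,1,2,3,4}
Are 3 and 4 in the same component? yes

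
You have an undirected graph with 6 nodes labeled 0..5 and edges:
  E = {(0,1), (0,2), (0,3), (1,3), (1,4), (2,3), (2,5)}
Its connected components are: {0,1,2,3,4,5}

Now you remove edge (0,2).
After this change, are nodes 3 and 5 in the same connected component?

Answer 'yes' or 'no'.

Initial components: {0,1,2,3,4,5}
Removing edge (0,2): not a bridge — component count unchanged at 1.
New components: {0,1,2,3,4,5}
Are 3 and 5 in the same component? yes

Answer: yes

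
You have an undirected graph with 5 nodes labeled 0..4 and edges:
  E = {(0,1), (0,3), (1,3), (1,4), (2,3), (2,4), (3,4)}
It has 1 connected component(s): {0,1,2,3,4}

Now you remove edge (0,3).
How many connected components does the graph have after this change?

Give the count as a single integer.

Initial component count: 1
Remove (0,3): not a bridge. Count unchanged: 1.
  After removal, components: {0,1,2,3,4}
New component count: 1

Answer: 1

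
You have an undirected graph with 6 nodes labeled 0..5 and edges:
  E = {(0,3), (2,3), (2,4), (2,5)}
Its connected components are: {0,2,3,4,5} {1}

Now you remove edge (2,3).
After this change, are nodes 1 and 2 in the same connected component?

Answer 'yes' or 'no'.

Answer: no

Derivation:
Initial components: {0,2,3,4,5} {1}
Removing edge (2,3): it was a bridge — component count 2 -> 3.
New components: {0,3} {1} {2,4,5}
Are 1 and 2 in the same component? no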